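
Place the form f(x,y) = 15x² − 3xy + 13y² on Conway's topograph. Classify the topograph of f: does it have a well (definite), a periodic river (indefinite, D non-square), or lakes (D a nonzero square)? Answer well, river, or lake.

D = b²−4ac = (-3)² − 4·15·13 = -771
D < 0 ⇒ definite ⇒ every region one sign ⇒ single well

well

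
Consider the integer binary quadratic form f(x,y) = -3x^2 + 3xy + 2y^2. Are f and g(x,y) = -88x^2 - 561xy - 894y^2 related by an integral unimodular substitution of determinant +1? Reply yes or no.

D₁ = 33, D₂ = 33
river cycle of f (length 4): (2, 5, -1), (-1, 5, 2), (2, 3, -3), (-3, 3, 2)
river cycle of g (length 4): (-3, 3, 2), (2, 5, -1), (-1, 5, 2), (2, 3, -3)
cycles coincide ⇒ equivalent

yes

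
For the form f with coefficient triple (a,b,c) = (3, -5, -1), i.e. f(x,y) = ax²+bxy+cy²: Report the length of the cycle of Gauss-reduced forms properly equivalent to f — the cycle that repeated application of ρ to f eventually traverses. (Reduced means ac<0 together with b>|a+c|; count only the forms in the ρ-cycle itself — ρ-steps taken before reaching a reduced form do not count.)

D = 37, ⌊√D⌋ = 6
descent: ρ → (-1,5,3)  [lands on river]
river: ρ → (3,1,-3)
river: ρ → (-3,5,1)
river: ρ → (1,5,-3)
river: ρ → (-3,1,3)
river: ρ → (3,5,-1)
ρ-cycle length = 6 (tail of 1 descent step not counted)

6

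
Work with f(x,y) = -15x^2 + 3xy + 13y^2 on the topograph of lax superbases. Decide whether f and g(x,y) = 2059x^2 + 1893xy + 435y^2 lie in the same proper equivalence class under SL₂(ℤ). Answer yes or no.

D₁ = 789, D₂ = 789
river cycle of f (length 8): (13, 23, -5), (-5, 27, 3), (3, 27, -5), (-5, 23, 13), (13, 3, -15), (-15, 27, 1), (1, 27, -15), (-15, 3, 13)
river cycle of g (length 8): (13, 23, -5), (-5, 27, 3), (3, 27, -5), (-5, 23, 13), (13, 3, -15), (-15, 27, 1), (1, 27, -15), (-15, 3, 13)
cycles coincide ⇒ equivalent

yes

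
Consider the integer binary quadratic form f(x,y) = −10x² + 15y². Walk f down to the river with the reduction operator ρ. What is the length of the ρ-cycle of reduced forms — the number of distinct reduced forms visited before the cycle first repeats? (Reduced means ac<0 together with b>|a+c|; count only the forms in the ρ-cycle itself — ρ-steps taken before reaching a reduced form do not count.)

D = 600, ⌊√D⌋ = 24
descent: ρ → (15,0,-10)
descent: ρ → (-10,20,5)  [lands on river]
river: ρ → (5,20,-10)
ρ-cycle length = 2 (tail of 2 descent steps not counted)

2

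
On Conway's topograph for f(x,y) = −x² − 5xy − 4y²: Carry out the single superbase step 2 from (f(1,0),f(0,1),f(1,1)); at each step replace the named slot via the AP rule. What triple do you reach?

start (-1,-4,-10) = (f(1,0),f(0,1),f(1,1))
replace slot 2: 2·((-1)+(-10)) − (-4) = -18 → (-1,-18,-10)

-1,-18,-10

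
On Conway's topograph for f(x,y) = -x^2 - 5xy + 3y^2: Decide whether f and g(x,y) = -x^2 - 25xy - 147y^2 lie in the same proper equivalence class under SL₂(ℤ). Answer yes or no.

D₁ = 37, D₂ = 37
river cycle of f (length 6): (3, 5, -1), (-1, 5, 3), (3, 1, -3), (-3, 5, 1), (1, 5, -3), (-3, 1, 3)
river cycle of g (length 6): (-1, 5, 3), (3, 1, -3), (-3, 5, 1), (1, 5, -3), (-3, 1, 3), (3, 5, -1)
cycles coincide ⇒ equivalent

yes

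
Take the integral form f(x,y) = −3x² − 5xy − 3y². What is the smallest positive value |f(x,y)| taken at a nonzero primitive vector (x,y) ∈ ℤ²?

translate: b→-1 (≡5 mod 6), so (3,5,3)→(3,-1,1)
flip: (3,-1,1)→(1,1,3)
reduced (well bottom): (1,1,3) with a≤c, −a<b≤a
well minimum |f| = |-1| = 1 (negative-definite)

1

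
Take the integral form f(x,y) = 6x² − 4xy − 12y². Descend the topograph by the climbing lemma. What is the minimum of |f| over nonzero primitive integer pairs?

descent: ρ → (-12,4,6)
descent: ρ → (6,8,-10)  [lands on river]
river: ρ → (-10,12,4)
river: ρ → (4,12,-10)
river: ρ → (-10,8,6)
river: ρ → (6,16,-2)
river: ρ → (-2,16,6)
closes: descent 2, river 6
min |a| on river = 2

2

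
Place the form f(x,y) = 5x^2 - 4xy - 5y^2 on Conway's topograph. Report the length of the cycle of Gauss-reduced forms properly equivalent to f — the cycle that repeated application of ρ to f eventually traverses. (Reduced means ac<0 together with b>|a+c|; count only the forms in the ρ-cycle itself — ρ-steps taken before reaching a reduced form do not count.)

D = 116, ⌊√D⌋ = 10
descent: ρ → (-5,4,5)  [lands on river]
river: ρ → (5,6,-4)
river: ρ → (-4,10,1)
river: ρ → (1,10,-4)
river: ρ → (-4,6,5)
river: ρ → (5,4,-5)
river: ρ → (-5,6,4)
river: ρ → (4,10,-1)
river: ρ → (-1,10,4)
river: ρ → (4,6,-5)
ρ-cycle length = 10 (tail of 1 descent step not counted)

10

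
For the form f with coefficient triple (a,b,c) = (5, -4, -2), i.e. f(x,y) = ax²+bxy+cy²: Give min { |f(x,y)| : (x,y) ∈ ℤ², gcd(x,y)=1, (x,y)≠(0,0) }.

descent: ρ → (-2,4,5)  [lands on river]
river: ρ → (5,6,-1)
river: ρ → (-1,6,5)
river: ρ → (5,4,-2)
closes: descent 1, river 4
min |a| on river = 1

1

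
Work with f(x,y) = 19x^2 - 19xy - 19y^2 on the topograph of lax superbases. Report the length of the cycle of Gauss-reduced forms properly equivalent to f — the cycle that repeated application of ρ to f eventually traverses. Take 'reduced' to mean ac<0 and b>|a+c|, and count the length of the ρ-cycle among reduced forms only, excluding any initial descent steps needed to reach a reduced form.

D = 1805, ⌊√D⌋ = 42
descent: ρ → (-19,19,19)  [lands on river]
river: ρ → (19,19,-19)
ρ-cycle length = 2 (tail of 1 descent step not counted)

2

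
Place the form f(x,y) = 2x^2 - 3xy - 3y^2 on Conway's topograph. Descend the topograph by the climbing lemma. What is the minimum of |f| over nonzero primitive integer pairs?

descent: ρ → (-3,3,2)  [lands on river]
river: ρ → (2,5,-1)
river: ρ → (-1,5,2)
river: ρ → (2,3,-3)
closes: descent 1, river 4
min |a| on river = 1

1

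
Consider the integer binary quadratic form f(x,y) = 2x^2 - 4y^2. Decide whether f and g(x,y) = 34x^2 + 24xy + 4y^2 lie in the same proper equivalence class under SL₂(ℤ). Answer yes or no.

D₁ = 32, D₂ = 32
river cycle of f (length 2): (2, 4, -2), (-2, 4, 2)
river cycle of g (length 2): (-2, 4, 2), (2, 4, -2)
cycles coincide ⇒ equivalent

yes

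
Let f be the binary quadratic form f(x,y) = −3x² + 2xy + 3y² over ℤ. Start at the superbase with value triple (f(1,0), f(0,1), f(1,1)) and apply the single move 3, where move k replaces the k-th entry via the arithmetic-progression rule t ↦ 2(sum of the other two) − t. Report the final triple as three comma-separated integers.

start (-3,3,2) = (f(1,0),f(0,1),f(1,1))
replace slot 3: 2·((-3)+3) − 2 = -2 → (-3,3,-2)

-3,3,-2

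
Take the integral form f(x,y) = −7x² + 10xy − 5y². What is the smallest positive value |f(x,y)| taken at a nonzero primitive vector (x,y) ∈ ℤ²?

translate: b→4 (≡-10 mod 14), so (7,-10,5)→(7,4,2)
flip: (7,4,2)→(2,-4,7)
translate: b→0 (≡-4 mod 4), so (2,-4,7)→(2,0,5)
reduced (well bottom): (2,0,5) with a≤c, −a<b≤a
well minimum |f| = |-2| = 2 (negative-definite)

2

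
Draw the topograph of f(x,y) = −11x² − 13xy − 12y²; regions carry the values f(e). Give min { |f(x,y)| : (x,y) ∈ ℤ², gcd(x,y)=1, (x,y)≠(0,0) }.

translate: b→-9 (≡13 mod 22), so (11,13,12)→(11,-9,10)
flip: (11,-9,10)→(10,9,11)
reduced (well bottom): (10,9,11) with a≤c, −a<b≤a
well minimum |f| = |-10| = 10 (negative-definite)

10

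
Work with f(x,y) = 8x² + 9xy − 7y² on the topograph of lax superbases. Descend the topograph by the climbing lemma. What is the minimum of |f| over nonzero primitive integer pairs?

river: ρ → (-7,5,10)
river: ρ → (10,15,-2)
river: ρ → (-2,17,2)
river: ρ → (2,15,-10)
river: ρ → (-10,5,7)
river: ρ → (7,9,-8)
river: ρ → (-8,7,8)
river: ρ → (8,9,-7)
closes: descent 0, river 8
min |a| on river = 2

2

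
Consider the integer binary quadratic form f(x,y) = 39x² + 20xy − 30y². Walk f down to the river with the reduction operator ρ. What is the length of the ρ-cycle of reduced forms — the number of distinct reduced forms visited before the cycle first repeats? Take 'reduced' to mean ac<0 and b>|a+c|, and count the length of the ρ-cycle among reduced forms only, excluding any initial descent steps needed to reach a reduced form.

D = 5080, ⌊√D⌋ = 71
river: ρ → (-30,40,29)
river: ρ → (29,18,-41)
river: ρ → (-41,64,6)
river: ρ → (6,68,-19)
river: ρ → (-19,46,39)
river: ρ → (39,32,-26)
river: ρ → (-26,20,45)
river: ρ → (45,70,-1)
river: ρ → (-1,70,45)
river: ρ → (45,20,-26)
river: ρ → (-26,32,39)
river: ρ → (39,46,-19)
river: ρ → (-19,68,6)
river: ρ → (6,64,-41)
river: ρ → (-41,18,29)
river: ρ → (29,40,-30)
river: ρ → (-30,20,39)
river: ρ → (39,58,-11)
river: ρ → (-11,52,54)
river: ρ → (54,56,-9)
river: ρ → (-9,70,5)
river: ρ → (5,70,-9)
river: ρ → (-9,56,54)
river: ρ → (54,52,-11)
river: ρ → (-11,58,39)
river: ρ → (39,20,-30)
ρ-cycle length = 26 (tail of 0 descent steps not counted)

26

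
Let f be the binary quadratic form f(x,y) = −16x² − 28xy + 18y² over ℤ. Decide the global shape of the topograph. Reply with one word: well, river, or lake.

D = b²−4ac = (-28)² − 4·(-16)·18 = 1936
D = 44² is a perfect square ⇒ form factors over ℤ ⇒ lakes

lake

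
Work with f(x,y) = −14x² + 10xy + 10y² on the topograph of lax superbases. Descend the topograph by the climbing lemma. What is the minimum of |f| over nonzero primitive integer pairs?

river: ρ → (10,10,-14)
river: ρ → (-14,18,6)
river: ρ → (6,18,-14)
river: ρ → (-14,10,10)
closes: descent 0, river 4
min |a| on river = 6

6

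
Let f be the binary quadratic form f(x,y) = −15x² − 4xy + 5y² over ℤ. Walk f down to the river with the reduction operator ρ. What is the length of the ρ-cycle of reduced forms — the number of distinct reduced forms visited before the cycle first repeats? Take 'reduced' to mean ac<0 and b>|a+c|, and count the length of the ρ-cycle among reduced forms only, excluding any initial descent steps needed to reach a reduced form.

D = 316, ⌊√D⌋ = 17
descent: ρ → (5,14,-6)  [lands on river]
river: ρ → (-6,10,9)
river: ρ → (9,8,-7)
river: ρ → (-7,6,10)
river: ρ → (10,14,-3)
river: ρ → (-3,16,5)
ρ-cycle length = 6 (tail of 1 descent step not counted)

6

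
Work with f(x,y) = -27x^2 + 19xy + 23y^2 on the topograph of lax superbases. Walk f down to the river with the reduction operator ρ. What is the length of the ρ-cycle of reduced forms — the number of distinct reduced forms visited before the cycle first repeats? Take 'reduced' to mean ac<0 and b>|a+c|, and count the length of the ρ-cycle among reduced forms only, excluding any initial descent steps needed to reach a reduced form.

D = 2845, ⌊√D⌋ = 53
river: ρ → (23,27,-23)
river: ρ → (-23,19,27)
river: ρ → (27,35,-15)
river: ρ → (-15,25,37)
river: ρ → (37,49,-3)
river: ρ → (-3,53,3)
river: ρ → (3,49,-37)
river: ρ → (-37,25,15)
river: ρ → (15,35,-27)
river: ρ → (-27,19,23)
ρ-cycle length = 10 (tail of 0 descent steps not counted)

10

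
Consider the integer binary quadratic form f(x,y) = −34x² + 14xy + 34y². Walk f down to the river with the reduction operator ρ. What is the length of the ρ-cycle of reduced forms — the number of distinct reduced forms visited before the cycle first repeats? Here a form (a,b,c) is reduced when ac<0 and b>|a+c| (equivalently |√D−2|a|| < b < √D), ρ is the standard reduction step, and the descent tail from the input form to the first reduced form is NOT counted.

D = 4820, ⌊√D⌋ = 69
river: ρ → (34,54,-14)
river: ρ → (-14,58,26)
river: ρ → (26,46,-26)
river: ρ → (-26,58,14)
river: ρ → (14,54,-34)
river: ρ → (-34,14,34)
ρ-cycle length = 6 (tail of 0 descent steps not counted)

6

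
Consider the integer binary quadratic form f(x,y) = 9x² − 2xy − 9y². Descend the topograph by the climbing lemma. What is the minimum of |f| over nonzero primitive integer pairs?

descent: ρ → (-9,2,9)  [lands on river]
river: ρ → (9,16,-2)
river: ρ → (-2,16,9)
river: ρ → (9,2,-9)
river: ρ → (-9,16,2)
river: ρ → (2,16,-9)
closes: descent 1, river 6
min |a| on river = 2

2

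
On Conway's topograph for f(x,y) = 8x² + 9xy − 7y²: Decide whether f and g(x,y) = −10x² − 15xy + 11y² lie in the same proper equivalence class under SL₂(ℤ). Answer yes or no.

D₁ = 305, D₂ = 665
discriminants differ ⇒ not SL₂(ℤ)-equivalent

no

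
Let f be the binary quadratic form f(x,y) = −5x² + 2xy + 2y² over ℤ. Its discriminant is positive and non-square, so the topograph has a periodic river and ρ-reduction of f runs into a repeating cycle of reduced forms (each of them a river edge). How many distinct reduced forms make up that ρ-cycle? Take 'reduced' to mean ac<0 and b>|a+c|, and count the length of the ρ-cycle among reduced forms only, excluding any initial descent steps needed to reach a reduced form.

D = 44, ⌊√D⌋ = 6
descent: ρ → (2,6,-1)  [lands on river]
river: ρ → (-1,6,2)
ρ-cycle length = 2 (tail of 1 descent step not counted)

2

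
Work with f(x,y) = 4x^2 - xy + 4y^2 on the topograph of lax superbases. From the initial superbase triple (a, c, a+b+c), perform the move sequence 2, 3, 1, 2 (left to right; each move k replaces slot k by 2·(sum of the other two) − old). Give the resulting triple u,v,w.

start (4,4,7) = (f(1,0),f(0,1),f(1,1))
replace slot 2: 2·(4+7) − 4 = 18 → (4,18,7)
replace slot 3: 2·(4+18) − 7 = 37 → (4,18,37)
replace slot 1: 2·(18+37) − 4 = 106 → (106,18,37)
replace slot 2: 2·(106+37) − 18 = 268 → (106,268,37)

106,268,37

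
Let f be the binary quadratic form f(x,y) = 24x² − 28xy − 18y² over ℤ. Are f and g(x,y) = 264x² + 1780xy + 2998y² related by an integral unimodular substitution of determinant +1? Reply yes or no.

D₁ = 2512, D₂ = 2512
river cycle of f (length 34): (-18, 28, 24), (24, 20, -22), (-22, 24, 22), (22, 20, -24), (-24, 28, 18), (18, 44, -8), (-8, 36, 38), (38, 40, -6), (-6, 44, 24), (24, 4, -26), … (24 more)
river cycle of g (length 34): (-18, 28, 24), (24, 20, -22), (-22, 24, 22), (22, 20, -24), (-24, 28, 18), (18, 44, -8), (-8, 36, 38), (38, 40, -6), (-6, 44, 24), (24, 4, -26), … (24 more)
cycles coincide ⇒ equivalent

yes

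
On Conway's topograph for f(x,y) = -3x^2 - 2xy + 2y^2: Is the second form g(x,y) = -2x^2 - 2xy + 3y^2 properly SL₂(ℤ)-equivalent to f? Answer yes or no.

D₁ = 28, D₂ = 28
river cycle of f (length 4): (2, 2, -3), (-3, 4, 1), (1, 4, -3), (-3, 2, 2)
river cycle of g (length 4): (3, 2, -2), (-2, 2, 3), (3, 4, -1), (-1, 4, 3)
cycles differ ⇒ inequivalent

no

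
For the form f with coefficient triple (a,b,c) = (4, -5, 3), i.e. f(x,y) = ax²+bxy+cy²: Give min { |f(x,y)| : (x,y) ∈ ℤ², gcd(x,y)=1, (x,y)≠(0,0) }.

translate: b→3 (≡-5 mod 8), so (4,-5,3)→(4,3,2)
flip: (4,3,2)→(2,-3,4)
translate: b→1 (≡-3 mod 4), so (2,-3,4)→(2,1,3)
reduced (well bottom): (2,1,3) with a≤c, −a<b≤a
well minimum = a = 2

2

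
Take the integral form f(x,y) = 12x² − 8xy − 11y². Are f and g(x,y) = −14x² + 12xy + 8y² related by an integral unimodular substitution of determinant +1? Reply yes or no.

D₁ = 592, D₂ = 592
river cycle of f (length 6): (-11, 8, 12), (12, 16, -7), (-7, 12, 16), (16, 20, -3), (-3, 22, 9), (9, 14, -11)
river cycle of g (length 6): (8, 20, -6), (-6, 16, 14), (14, 12, -8), (-8, 20, 6), (6, 16, -14), (-14, 12, 8)
cycles differ ⇒ inequivalent

no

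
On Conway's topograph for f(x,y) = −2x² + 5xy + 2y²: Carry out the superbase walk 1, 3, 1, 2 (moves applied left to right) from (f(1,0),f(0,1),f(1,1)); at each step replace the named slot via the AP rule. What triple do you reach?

start (-2,2,5) = (f(1,0),f(0,1),f(1,1))
replace slot 1: 2·(2+5) − (-2) = 16 → (16,2,5)
replace slot 3: 2·(16+2) − 5 = 31 → (16,2,31)
replace slot 1: 2·(2+31) − 16 = 50 → (50,2,31)
replace slot 2: 2·(50+31) − 2 = 160 → (50,160,31)

50,160,31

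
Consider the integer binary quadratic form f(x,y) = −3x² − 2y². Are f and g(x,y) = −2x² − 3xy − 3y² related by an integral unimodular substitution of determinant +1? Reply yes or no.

D₁ = -24, D₂ = -15
discriminants differ ⇒ not SL₂(ℤ)-equivalent

no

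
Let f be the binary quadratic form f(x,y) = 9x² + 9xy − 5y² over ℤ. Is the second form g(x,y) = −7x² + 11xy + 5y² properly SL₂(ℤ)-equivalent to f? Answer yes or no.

D₁ = 261, D₂ = 261
river cycle of f (length 8): (-5, 11, 7), (7, 3, -9), (-9, 15, 1), (1, 15, -9), (-9, 3, 7), (7, 11, -5), (-5, 9, 9), (9, 9, -5)
river cycle of g (length 8): (5, 9, -9), (-9, 9, 5), (5, 11, -7), (-7, 3, 9), (9, 15, -1), (-1, 15, 9), (9, 3, -7), (-7, 11, 5)
cycles differ ⇒ inequivalent

no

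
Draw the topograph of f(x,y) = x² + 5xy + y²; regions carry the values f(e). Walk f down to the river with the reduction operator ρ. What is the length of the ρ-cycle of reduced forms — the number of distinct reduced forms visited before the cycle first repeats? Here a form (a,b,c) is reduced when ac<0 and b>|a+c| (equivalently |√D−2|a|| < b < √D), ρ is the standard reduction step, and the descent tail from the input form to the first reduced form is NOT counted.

D = 21, ⌊√D⌋ = 4
descent: ρ → (1,3,-3)  [lands on river]
river: ρ → (-3,3,1)
ρ-cycle length = 2 (tail of 1 descent step not counted)

2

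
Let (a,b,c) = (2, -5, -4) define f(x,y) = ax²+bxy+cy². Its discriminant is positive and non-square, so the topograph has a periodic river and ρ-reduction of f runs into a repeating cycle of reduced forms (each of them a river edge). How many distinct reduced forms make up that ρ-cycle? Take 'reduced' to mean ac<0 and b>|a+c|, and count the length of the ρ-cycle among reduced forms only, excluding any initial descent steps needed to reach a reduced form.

D = 57, ⌊√D⌋ = 7
descent: ρ → (-4,5,2)  [lands on river]
river: ρ → (2,7,-1)
river: ρ → (-1,7,2)
river: ρ → (2,5,-4)
river: ρ → (-4,3,3)
river: ρ → (3,3,-4)
ρ-cycle length = 6 (tail of 1 descent step not counted)

6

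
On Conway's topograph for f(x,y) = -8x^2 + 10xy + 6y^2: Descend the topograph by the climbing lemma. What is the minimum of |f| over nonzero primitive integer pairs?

river: ρ → (6,14,-4)
river: ρ → (-4,10,12)
river: ρ → (12,14,-2)
river: ρ → (-2,14,12)
river: ρ → (12,10,-4)
river: ρ → (-4,14,6)
river: ρ → (6,10,-8)
river: ρ → (-8,6,8)
river: ρ → (8,10,-6)
river: ρ → (-6,14,4)
river: ρ → (4,10,-12)
river: ρ → (-12,14,2)
river: ρ → (2,14,-12)
river: ρ → (-12,10,4)
river: ρ → (4,14,-6)
river: ρ → (-6,10,8)
river: ρ → (8,6,-8)
river: ρ → (-8,10,6)
closes: descent 0, river 18
min |a| on river = 2

2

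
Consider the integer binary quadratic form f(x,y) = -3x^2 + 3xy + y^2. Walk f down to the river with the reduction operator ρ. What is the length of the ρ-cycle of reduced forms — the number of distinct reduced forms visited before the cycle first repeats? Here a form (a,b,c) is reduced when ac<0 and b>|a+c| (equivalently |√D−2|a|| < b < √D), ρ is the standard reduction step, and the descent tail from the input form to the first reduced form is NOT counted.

D = 21, ⌊√D⌋ = 4
river: ρ → (1,3,-3)
river: ρ → (-3,3,1)
ρ-cycle length = 2 (tail of 0 descent steps not counted)

2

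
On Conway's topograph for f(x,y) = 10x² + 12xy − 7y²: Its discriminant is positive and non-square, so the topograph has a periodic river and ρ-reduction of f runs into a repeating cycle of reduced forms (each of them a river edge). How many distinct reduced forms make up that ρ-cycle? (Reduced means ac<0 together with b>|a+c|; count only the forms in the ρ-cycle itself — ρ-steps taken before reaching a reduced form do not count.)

D = 424, ⌊√D⌋ = 20
river: ρ → (-7,16,6)
river: ρ → (6,20,-1)
river: ρ → (-1,20,6)
river: ρ → (6,16,-7)
river: ρ → (-7,12,10)
river: ρ → (10,8,-9)
river: ρ → (-9,10,9)
river: ρ → (9,8,-10)
river: ρ → (-10,12,7)
river: ρ → (7,16,-6)
river: ρ → (-6,20,1)
river: ρ → (1,20,-6)
river: ρ → (-6,16,7)
river: ρ → (7,12,-10)
river: ρ → (-10,8,9)
river: ρ → (9,10,-9)
river: ρ → (-9,8,10)
river: ρ → (10,12,-7)
ρ-cycle length = 18 (tail of 0 descent steps not counted)

18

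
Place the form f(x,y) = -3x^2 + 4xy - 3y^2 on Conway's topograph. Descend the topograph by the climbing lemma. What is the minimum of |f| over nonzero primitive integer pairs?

translate: b→2 (≡-4 mod 6), so (3,-4,3)→(3,2,2)
flip: (3,2,2)→(2,-2,3)
translate: b→2 (≡-2 mod 4), so (2,-2,3)→(2,2,3)
reduced (well bottom): (2,2,3) with a≤c, −a<b≤a
well minimum |f| = |-2| = 2 (negative-definite)

2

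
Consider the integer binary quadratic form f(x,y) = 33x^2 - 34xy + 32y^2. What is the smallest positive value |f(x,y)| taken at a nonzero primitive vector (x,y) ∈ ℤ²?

translate: b→32 (≡-34 mod 66), so (33,-34,32)→(33,32,31)
flip: (33,32,31)→(31,-32,33)
translate: b→30 (≡-32 mod 62), so (31,-32,33)→(31,30,32)
reduced (well bottom): (31,30,32) with a≤c, −a<b≤a
well minimum = a = 31

31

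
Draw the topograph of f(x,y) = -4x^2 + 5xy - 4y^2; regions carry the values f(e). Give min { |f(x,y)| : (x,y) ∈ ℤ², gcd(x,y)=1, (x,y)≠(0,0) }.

translate: b→3 (≡-5 mod 8), so (4,-5,4)→(4,3,3)
flip: (4,3,3)→(3,-3,4)
translate: b→3 (≡-3 mod 6), so (3,-3,4)→(3,3,4)
reduced (well bottom): (3,3,4) with a≤c, −a<b≤a
well minimum |f| = |-3| = 3 (negative-definite)

3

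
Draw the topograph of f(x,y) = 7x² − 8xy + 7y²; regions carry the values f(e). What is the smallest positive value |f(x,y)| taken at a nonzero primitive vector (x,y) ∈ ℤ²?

translate: b→6 (≡-8 mod 14), so (7,-8,7)→(7,6,6)
flip: (7,6,6)→(6,-6,7)
translate: b→6 (≡-6 mod 12), so (6,-6,7)→(6,6,7)
reduced (well bottom): (6,6,7) with a≤c, −a<b≤a
well minimum = a = 6

6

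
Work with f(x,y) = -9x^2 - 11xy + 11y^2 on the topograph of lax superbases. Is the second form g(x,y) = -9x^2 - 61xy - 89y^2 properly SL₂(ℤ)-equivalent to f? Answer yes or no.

D₁ = 517, D₂ = 517
river cycle of f (length 10): (11, 11, -9), (-9, 7, 13), (13, 19, -3), (-3, 17, 19), (19, 21, -1), (-1, 21, 19), (19, 17, -3), (-3, 19, 13), (13, 7, -9), (-9, 11, 11)
river cycle of g (length 10): (-9, 11, 11), (11, 11, -9), (-9, 7, 13), (13, 19, -3), (-3, 17, 19), (19, 21, -1), (-1, 21, 19), (19, 17, -3), (-3, 19, 13), (13, 7, -9)
cycles coincide ⇒ equivalent

yes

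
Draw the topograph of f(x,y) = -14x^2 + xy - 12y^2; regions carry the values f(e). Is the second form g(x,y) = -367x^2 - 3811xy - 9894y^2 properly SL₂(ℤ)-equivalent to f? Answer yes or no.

D₁ = -671, D₂ = -671
f is negative-definite; reduce −f:
−f: flip: (14,-1,12)→(12,1,14)
−f: reduced (well bottom): (12,1,14) with a≤c, −a<b≤a
flip sign back: reduced form of f is (-12,-1,-14)
g is negative-definite; reduce −g:
−g: translate: b→141 (≡3811 mod 734), so (367,3811,9894)→(367,141,14)
−g: flip: (367,141,14)→(14,-141,367)
−g: translate: b→-1 (≡-141 mod 28), so (14,-141,367)→(14,-1,12)
−g: flip: (14,-1,12)→(12,1,14)
−g: reduced (well bottom): (12,1,14) with a≤c, −a<b≤a
flip sign back: reduced form of g is (-12,-1,-14)
reduced forms (-12, -1, -14) vs (-12, -1, -14) ⇒ equivalent

yes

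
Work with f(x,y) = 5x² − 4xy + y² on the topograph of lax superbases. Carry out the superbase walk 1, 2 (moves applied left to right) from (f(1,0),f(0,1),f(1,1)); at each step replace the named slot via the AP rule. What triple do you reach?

start (5,1,2) = (f(1,0),f(0,1),f(1,1))
replace slot 1: 2·(1+2) − 5 = 1 → (1,1,2)
replace slot 2: 2·(1+2) − 1 = 5 → (1,5,2)

1,5,2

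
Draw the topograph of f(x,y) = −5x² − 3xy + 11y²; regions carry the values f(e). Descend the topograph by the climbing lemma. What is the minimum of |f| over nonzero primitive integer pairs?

descent: ρ → (11,3,-5)
descent: ρ → (-5,7,9)  [lands on river]
river: ρ → (9,11,-3)
river: ρ → (-3,13,5)
river: ρ → (5,7,-9)
river: ρ → (-9,11,3)
river: ρ → (3,13,-5)
closes: descent 2, river 6
min |a| on river = 3

3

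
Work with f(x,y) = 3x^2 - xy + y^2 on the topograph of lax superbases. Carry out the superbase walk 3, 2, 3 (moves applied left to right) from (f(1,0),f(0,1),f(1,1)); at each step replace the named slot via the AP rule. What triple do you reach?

start (3,1,3) = (f(1,0),f(0,1),f(1,1))
replace slot 3: 2·(3+1) − 3 = 5 → (3,1,5)
replace slot 2: 2·(3+5) − 1 = 15 → (3,15,5)
replace slot 3: 2·(3+15) − 5 = 31 → (3,15,31)

3,15,31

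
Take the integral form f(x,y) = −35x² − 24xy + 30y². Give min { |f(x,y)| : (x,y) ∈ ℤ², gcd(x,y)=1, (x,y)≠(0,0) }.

descent: ρ → (30,24,-35)  [lands on river]
river: ρ → (-35,46,19)
river: ρ → (19,68,-2)
river: ρ → (-2,68,19)
river: ρ → (19,46,-35)
river: ρ → (-35,24,30)
river: ρ → (30,36,-29)
river: ρ → (-29,22,37)
river: ρ → (37,52,-14)
river: ρ → (-14,60,21)
river: ρ → (21,66,-5)
river: ρ → (-5,64,34)
river: ρ → (34,4,-35)
river: ρ → (-35,66,3)
river: ρ → (3,66,-35)
river: ρ → (-35,4,34)
river: ρ → (34,64,-5)
river: ρ → (-5,66,21)
river: ρ → (21,60,-14)
river: ρ → (-14,52,37)
river: ρ → (37,22,-29)
river: ρ → (-29,36,30)
closes: descent 1, river 22
min |a| on river = 2

2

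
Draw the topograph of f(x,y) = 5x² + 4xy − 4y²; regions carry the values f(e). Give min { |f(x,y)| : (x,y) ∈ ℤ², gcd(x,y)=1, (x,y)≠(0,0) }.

river: ρ → (-4,4,5)
river: ρ → (5,6,-3)
river: ρ → (-3,6,5)
river: ρ → (5,4,-4)
closes: descent 0, river 4
min |a| on river = 3

3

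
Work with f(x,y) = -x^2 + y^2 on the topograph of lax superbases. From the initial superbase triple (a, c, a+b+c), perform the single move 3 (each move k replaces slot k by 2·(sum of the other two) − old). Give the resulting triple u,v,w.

start (-1,1,0) = (f(1,0),f(0,1),f(1,1))
replace slot 3: 2·((-1)+1) − 0 = 0 → (-1,1,0)

-1,1,0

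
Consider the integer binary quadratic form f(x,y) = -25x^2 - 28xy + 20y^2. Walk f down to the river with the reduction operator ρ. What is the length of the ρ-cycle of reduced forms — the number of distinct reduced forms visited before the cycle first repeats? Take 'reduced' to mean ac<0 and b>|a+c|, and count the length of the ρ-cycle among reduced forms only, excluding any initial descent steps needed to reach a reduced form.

D = 2784, ⌊√D⌋ = 52
descent: ρ → (20,28,-25)  [lands on river]
river: ρ → (-25,22,23)
river: ρ → (23,24,-24)
river: ρ → (-24,24,23)
river: ρ → (23,22,-25)
river: ρ → (-25,28,20)
river: ρ → (20,52,-1)
river: ρ → (-1,52,20)
ρ-cycle length = 8 (tail of 1 descent step not counted)

8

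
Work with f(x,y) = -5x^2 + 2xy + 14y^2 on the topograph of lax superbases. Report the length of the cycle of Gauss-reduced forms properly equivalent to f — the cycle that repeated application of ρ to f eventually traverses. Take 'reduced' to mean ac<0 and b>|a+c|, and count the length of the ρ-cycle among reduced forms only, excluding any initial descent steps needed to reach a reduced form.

D = 284, ⌊√D⌋ = 16
descent: ρ → (14,-2,-5)
descent: ρ → (-5,12,7)  [lands on river]
river: ρ → (7,16,-1)
river: ρ → (-1,16,7)
river: ρ → (7,12,-5)
river: ρ → (-5,8,11)
river: ρ → (11,14,-2)
river: ρ → (-2,14,11)
river: ρ → (11,8,-5)
ρ-cycle length = 8 (tail of 2 descent steps not counted)

8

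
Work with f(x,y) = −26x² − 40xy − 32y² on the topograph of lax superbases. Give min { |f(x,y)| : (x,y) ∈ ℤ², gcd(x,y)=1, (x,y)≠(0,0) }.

translate: b→-12 (≡40 mod 52), so (26,40,32)→(26,-12,18)
flip: (26,-12,18)→(18,12,26)
reduced (well bottom): (18,12,26) with a≤c, −a<b≤a
well minimum |f| = |-18| = 18 (negative-definite)

18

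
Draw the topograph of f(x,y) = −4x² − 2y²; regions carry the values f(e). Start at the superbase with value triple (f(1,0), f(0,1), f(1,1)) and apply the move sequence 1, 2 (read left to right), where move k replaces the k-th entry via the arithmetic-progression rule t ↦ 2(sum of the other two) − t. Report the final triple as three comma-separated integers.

start (-4,-2,-6) = (f(1,0),f(0,1),f(1,1))
replace slot 1: 2·((-2)+(-6)) − (-4) = -12 → (-12,-2,-6)
replace slot 2: 2·((-12)+(-6)) − (-2) = -34 → (-12,-34,-6)

-12,-34,-6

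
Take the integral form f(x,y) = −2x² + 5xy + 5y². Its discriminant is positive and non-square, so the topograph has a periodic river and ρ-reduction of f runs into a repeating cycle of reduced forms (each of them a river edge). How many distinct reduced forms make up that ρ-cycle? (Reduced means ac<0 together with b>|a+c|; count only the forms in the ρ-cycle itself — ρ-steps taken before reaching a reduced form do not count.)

D = 65, ⌊√D⌋ = 8
river: ρ → (5,5,-2)
river: ρ → (-2,7,2)
river: ρ → (2,5,-5)
river: ρ → (-5,5,2)
river: ρ → (2,7,-2)
river: ρ → (-2,5,5)
ρ-cycle length = 6 (tail of 0 descent steps not counted)

6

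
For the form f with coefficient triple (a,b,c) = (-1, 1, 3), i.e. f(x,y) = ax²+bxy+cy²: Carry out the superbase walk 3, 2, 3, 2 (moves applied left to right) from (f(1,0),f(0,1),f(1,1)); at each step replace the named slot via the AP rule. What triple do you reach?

start (-1,3,3) = (f(1,0),f(0,1),f(1,1))
replace slot 3: 2·((-1)+3) − 3 = 1 → (-1,3,1)
replace slot 2: 2·((-1)+1) − 3 = -3 → (-1,-3,1)
replace slot 3: 2·((-1)+(-3)) − 1 = -9 → (-1,-3,-9)
replace slot 2: 2·((-1)+(-9)) − (-3) = -17 → (-1,-17,-9)

-1,-17,-9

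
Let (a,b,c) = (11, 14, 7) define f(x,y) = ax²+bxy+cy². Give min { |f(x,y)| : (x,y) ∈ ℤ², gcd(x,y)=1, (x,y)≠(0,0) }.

translate: b→-8 (≡14 mod 22), so (11,14,7)→(11,-8,4)
flip: (11,-8,4)→(4,8,11)
translate: b→0 (≡8 mod 8), so (4,8,11)→(4,0,7)
reduced (well bottom): (4,0,7) with a≤c, −a<b≤a
well minimum = a = 4

4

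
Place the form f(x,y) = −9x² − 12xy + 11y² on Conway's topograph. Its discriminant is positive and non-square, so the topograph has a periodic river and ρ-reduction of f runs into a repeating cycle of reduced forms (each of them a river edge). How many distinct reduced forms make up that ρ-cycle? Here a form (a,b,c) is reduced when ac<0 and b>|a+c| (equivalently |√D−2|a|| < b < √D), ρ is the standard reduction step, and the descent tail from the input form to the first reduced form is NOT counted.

D = 540, ⌊√D⌋ = 23
descent: ρ → (11,12,-9)  [lands on river]
river: ρ → (-9,6,14)
river: ρ → (14,22,-1)
river: ρ → (-1,22,14)
river: ρ → (14,6,-9)
river: ρ → (-9,12,11)
river: ρ → (11,10,-10)
river: ρ → (-10,10,11)
ρ-cycle length = 8 (tail of 1 descent step not counted)

8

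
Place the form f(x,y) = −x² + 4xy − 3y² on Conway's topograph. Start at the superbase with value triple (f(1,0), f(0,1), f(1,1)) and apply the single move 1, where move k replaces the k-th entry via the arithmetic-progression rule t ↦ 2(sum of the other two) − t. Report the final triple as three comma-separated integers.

start (-1,-3,0) = (f(1,0),f(0,1),f(1,1))
replace slot 1: 2·((-3)+0) − (-1) = -5 → (-5,-3,0)

-5,-3,0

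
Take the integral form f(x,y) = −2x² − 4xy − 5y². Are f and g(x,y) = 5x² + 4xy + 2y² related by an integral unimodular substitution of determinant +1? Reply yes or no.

D₁ = -24, D₂ = -24
f is negative-definite; reduce −f:
−f: translate: b→0 (≡4 mod 4), so (2,4,5)→(2,0,3)
−f: reduced (well bottom): (2,0,3) with a≤c, −a<b≤a
flip sign back: reduced form of f is (-2,0,-3)
g: flip: (5,4,2)→(2,-4,5)
g: translate: b→0 (≡-4 mod 4), so (2,-4,5)→(2,0,3)
g: reduced (well bottom): (2,0,3) with a≤c, −a<b≤a
reduced forms (-2, 0, -3) vs (2, 0, 3) ⇒ inequivalent

no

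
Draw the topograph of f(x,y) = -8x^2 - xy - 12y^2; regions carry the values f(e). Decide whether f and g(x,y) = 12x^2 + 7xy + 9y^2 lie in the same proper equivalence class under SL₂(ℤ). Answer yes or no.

D₁ = -383, D₂ = -383
f is negative-definite; reduce −f:
−f: reduced (well bottom): (8,1,12) with a≤c, −a<b≤a
flip sign back: reduced form of f is (-8,-1,-12)
g: flip: (12,7,9)→(9,-7,12)
g: reduced (well bottom): (9,-7,12) with a≤c, −a<b≤a
reduced forms (-8, -1, -12) vs (9, -7, 12) ⇒ inequivalent

no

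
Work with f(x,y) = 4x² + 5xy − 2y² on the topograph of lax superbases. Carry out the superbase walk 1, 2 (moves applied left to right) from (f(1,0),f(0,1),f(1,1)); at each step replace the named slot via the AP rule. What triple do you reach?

start (4,-2,7) = (f(1,0),f(0,1),f(1,1))
replace slot 1: 2·((-2)+7) − 4 = 6 → (6,-2,7)
replace slot 2: 2·(6+7) − (-2) = 28 → (6,28,7)

6,28,7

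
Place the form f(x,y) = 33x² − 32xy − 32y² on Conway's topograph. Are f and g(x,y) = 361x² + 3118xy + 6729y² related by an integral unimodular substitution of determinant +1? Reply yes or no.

D₁ = 5248, D₂ = 5248
river cycle of f (length 16): (-32, 32, 33), (33, 34, -31), (-31, 28, 36), (36, 44, -23), (-23, 48, 32), (32, 16, -39), (-39, 62, 9), (9, 64, -32), (-32, 64, 9), (9, 62, -39), … (6 more)
river cycle of g (length 16): (33, 34, -31), (-31, 28, 36), (36, 44, -23), (-23, 48, 32), (32, 16, -39), (-39, 62, 9), (9, 64, -32), (-32, 64, 9), (9, 62, -39), (-39, 16, 32), … (6 more)
cycles coincide ⇒ equivalent

yes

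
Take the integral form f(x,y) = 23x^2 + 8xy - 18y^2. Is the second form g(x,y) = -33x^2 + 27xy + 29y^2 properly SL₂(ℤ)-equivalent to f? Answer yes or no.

D₁ = 1720, D₂ = 4557
discriminants differ ⇒ not SL₂(ℤ)-equivalent

no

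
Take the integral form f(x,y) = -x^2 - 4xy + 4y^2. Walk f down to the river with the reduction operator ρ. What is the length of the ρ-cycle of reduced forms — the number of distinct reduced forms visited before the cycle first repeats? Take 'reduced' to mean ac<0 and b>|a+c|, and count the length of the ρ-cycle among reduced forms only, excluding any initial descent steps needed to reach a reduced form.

D = 32, ⌊√D⌋ = 5
descent: ρ → (4,4,-1)  [lands on river]
river: ρ → (-1,4,4)
ρ-cycle length = 2 (tail of 1 descent step not counted)

2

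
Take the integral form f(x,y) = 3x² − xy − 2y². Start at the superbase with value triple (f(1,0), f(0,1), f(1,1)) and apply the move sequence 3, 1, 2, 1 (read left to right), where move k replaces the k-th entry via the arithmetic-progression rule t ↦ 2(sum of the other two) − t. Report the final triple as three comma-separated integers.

start (3,-2,0) = (f(1,0),f(0,1),f(1,1))
replace slot 3: 2·(3+(-2)) − 0 = 2 → (3,-2,2)
replace slot 1: 2·((-2)+2) − 3 = -3 → (-3,-2,2)
replace slot 2: 2·((-3)+2) − (-2) = 0 → (-3,0,2)
replace slot 1: 2·(0+2) − (-3) = 7 → (7,0,2)

7,0,2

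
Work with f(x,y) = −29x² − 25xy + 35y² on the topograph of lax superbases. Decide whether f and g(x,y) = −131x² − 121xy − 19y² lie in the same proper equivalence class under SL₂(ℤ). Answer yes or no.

D₁ = 4685, D₂ = 4685
river cycle of f (length 22): (35, 25, -29), (-29, 33, 31), (31, 29, -31), (-31, 33, 29), (29, 25, -35), (-35, 45, 19), (19, 31, -49), (-49, 67, 1), (1, 67, -49), (-49, 31, 19), … (12 more)
river cycle of g (length 22): (-19, 45, 35), (35, 25, -29), (-29, 33, 31), (31, 29, -31), (-31, 33, 29), (29, 25, -35), (-35, 45, 19), (19, 31, -49), (-49, 67, 1), (1, 67, -49), … (12 more)
cycles coincide ⇒ equivalent

yes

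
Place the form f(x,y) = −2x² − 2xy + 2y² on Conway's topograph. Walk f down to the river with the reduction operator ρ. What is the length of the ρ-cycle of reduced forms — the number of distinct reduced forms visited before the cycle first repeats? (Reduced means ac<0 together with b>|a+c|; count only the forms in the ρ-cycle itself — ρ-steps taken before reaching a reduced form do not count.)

D = 20, ⌊√D⌋ = 4
descent: ρ → (2,2,-2)  [lands on river]
river: ρ → (-2,2,2)
ρ-cycle length = 2 (tail of 1 descent step not counted)

2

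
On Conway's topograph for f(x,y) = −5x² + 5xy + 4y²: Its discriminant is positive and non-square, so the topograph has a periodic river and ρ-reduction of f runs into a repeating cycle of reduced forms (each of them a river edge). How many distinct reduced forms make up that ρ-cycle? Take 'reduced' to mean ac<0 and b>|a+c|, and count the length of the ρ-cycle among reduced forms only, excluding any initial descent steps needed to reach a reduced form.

D = 105, ⌊√D⌋ = 10
river: ρ → (4,3,-6)
river: ρ → (-6,9,1)
river: ρ → (1,9,-6)
river: ρ → (-6,3,4)
river: ρ → (4,5,-5)
river: ρ → (-5,5,4)
ρ-cycle length = 6 (tail of 0 descent steps not counted)

6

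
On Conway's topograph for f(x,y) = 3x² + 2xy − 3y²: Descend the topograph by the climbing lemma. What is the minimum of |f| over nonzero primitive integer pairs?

river: ρ → (-3,4,2)
river: ρ → (2,4,-3)
river: ρ → (-3,2,3)
river: ρ → (3,4,-2)
river: ρ → (-2,4,3)
river: ρ → (3,2,-3)
closes: descent 0, river 6
min |a| on river = 2

2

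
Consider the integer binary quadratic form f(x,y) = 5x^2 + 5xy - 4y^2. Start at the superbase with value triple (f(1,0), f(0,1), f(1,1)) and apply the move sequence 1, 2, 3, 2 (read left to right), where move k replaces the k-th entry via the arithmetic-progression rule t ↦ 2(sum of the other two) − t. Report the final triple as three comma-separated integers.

start (5,-4,6) = (f(1,0),f(0,1),f(1,1))
replace slot 1: 2·((-4)+6) − 5 = -1 → (-1,-4,6)
replace slot 2: 2·((-1)+6) − (-4) = 14 → (-1,14,6)
replace slot 3: 2·((-1)+14) − 6 = 20 → (-1,14,20)
replace slot 2: 2·((-1)+20) − 14 = 24 → (-1,24,20)

-1,24,20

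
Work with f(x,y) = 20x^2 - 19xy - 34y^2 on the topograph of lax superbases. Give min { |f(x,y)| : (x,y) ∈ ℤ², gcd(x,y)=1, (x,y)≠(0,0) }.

descent: ρ → (-34,19,20)  [lands on river]
river: ρ → (20,21,-33)
river: ρ → (-33,45,8)
river: ρ → (8,51,-15)
river: ρ → (-15,39,26)
river: ρ → (26,13,-28)
river: ρ → (-28,43,11)
river: ρ → (11,45,-24)
river: ρ → (-24,51,5)
river: ρ → (5,49,-34)
closes: descent 1, river 10
min |a| on river = 5

5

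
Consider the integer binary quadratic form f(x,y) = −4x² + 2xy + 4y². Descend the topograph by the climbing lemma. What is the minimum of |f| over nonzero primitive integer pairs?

river: ρ → (4,6,-2)
river: ρ → (-2,6,4)
river: ρ → (4,2,-4)
river: ρ → (-4,6,2)
river: ρ → (2,6,-4)
river: ρ → (-4,2,4)
closes: descent 0, river 6
min |a| on river = 2

2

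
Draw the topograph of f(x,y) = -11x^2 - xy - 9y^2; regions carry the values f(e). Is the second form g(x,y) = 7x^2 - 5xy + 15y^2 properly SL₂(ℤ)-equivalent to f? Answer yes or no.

D₁ = -395, D₂ = -395
f is negative-definite; reduce −f:
−f: flip: (11,1,9)→(9,-1,11)
−f: reduced (well bottom): (9,-1,11) with a≤c, −a<b≤a
flip sign back: reduced form of f is (-9,1,-11)
g: reduced (well bottom): (7,-5,15) with a≤c, −a<b≤a
reduced forms (-9, 1, -11) vs (7, -5, 15) ⇒ inequivalent

no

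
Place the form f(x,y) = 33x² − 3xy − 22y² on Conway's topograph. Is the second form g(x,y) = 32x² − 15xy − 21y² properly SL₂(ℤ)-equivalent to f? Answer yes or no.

D₁ = 2913, D₂ = 2913
river cycle of f (length 8): (-22, 47, 8), (8, 49, -16), (-16, 47, 11), (11, 41, -28), (-28, 15, 24), (24, 33, -19), (-19, 43, 14), (14, 41, -22)
river cycle of g (length 10): (-21, 15, 32), (32, 49, -4), (-4, 47, 44), (44, 41, -7), (-7, 43, 38), (38, 33, -12), (-12, 39, 29), (29, 19, -22), (-22, 25, 26), (26, 27, -21)
cycles differ ⇒ inequivalent

no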